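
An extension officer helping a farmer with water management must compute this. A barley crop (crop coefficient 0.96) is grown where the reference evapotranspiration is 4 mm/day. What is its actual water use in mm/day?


ETc = Kc * ET0
    = 0.96 * 4
    = 3.84 mm/day


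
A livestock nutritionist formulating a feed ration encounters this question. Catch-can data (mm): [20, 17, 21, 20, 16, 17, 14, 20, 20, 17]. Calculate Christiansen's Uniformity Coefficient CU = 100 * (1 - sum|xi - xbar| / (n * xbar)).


xbar = 182 / 10 = 18.200
sum|xi - xbar| = 20
CU = 100 * (1 - 20 / (10 * 18.200))
   = 100 * (1 - 0.1099)
   = 89.01%


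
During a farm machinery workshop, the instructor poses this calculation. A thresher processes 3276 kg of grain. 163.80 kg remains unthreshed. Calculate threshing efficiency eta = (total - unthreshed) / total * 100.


eta = (total - unthreshed) / total * 100
    = (3276 - 163.80) / 3276 * 100
    = 3112.20 / 3276 * 100
    = 95%


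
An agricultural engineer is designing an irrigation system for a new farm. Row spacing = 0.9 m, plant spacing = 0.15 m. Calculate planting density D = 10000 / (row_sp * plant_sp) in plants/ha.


D = 10000 / (row_sp * plant_sp)
  = 10000 / (0.9 * 0.15)
  = 10000 / 0.1350
  = 74074.07 plants/ha


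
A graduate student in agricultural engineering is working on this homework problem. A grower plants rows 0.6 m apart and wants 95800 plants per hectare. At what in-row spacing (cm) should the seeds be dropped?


spacing = 10000 / (row_sp * density)
        = 10000 / (0.6 * 95800)
        = 10000 / 57480
        = 0.17397 m = 17.40 cm


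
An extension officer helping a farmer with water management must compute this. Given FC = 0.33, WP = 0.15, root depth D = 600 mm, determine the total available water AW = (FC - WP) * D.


AW = (FC - WP) * D
   = (0.33 - 0.15) * 600
   = 0.18 * 600
   = 108 mm


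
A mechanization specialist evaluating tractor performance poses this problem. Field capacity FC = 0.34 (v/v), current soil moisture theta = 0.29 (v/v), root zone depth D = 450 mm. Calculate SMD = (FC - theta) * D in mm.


SMD = (FC - theta) * D
    = (0.34 - 0.29) * 450
    = 0.050 * 450
    = 22.50 mm


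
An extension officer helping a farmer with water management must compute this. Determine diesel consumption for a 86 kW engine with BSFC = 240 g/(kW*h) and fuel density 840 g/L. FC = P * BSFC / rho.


FC = P * BSFC / rho_fuel
   = 86 * 240 / 840
   = 20640 / 840
   = 24.57 L/h


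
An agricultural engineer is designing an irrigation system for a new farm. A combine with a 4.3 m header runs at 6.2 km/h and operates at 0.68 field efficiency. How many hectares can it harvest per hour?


C = w * v * eta_f / 10
  = 4.3 * 6.2 * 0.68 / 10
  = 18.13 / 10
  = 1.81 ha/h


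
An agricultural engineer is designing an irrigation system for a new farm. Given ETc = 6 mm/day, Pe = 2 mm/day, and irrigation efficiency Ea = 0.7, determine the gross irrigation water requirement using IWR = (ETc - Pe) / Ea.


IWR = (ETc - Pe) / Ea
    = (6 - 2) / 0.7
    = 4 / 0.7
    = 5.71 mm/day


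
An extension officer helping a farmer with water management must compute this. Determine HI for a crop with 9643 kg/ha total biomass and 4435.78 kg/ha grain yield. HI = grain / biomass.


HI = grain_yield / biomass
   = 4435.78 / 9643
   = 0.46


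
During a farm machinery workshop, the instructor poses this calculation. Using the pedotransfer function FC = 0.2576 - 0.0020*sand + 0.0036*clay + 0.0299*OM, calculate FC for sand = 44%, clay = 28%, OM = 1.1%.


FC = 0.2576 - 0.0020*44 + 0.0036*28 + 0.0299*1.1
   = 0.2576 - 0.0880 + 0.1008 + 0.0329
   = 0.3033


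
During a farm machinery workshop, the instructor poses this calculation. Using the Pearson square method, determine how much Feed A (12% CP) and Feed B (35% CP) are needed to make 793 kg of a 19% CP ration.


parts_A = CP_b - target = 35 - 19 = 16
parts_B = target - CP_a = 19 - 12 = 7
total_parts = 16 + 7 = 23
Feed A = 793 * 16 / 23 = 551.65 kg
Feed B = 793 * 7 / 23 = 241.35 kg

551.65 kg


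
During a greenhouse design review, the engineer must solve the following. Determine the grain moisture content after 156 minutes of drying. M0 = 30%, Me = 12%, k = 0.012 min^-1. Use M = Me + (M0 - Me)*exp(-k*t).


M = Me + (M0 - Me) * e^(-k*t)
  = 12 + (30 - 12) * e^(-0.012*156)
  = 12 + 18 * e^(-1.872)
  = 12 + 18 * 0.15382
  = 12 + 2.7687
  = 14.77%


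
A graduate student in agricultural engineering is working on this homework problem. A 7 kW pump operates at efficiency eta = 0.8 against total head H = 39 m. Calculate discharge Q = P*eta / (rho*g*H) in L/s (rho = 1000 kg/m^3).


Q = (P * 1000 * eta) / (rho * g * H)
  = (7 * 1000 * 0.8) / (1000 * 9.81 * 39)
  = 5600 / 382590
  = 0.01464 m^3/s = 14.64 L/s


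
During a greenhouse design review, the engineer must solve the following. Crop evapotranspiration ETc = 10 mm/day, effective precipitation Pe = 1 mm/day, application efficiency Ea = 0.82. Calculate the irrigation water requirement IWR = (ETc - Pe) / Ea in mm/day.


IWR = (ETc - Pe) / Ea
    = (10 - 1) / 0.82
    = 9 / 0.82
    = 10.98 mm/day


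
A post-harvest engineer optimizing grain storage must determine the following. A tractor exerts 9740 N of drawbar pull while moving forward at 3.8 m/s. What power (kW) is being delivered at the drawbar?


P = F * v / 1000
  = 9740 * 3.8 / 1000
  = 37012 / 1000
  = 37.01 kW


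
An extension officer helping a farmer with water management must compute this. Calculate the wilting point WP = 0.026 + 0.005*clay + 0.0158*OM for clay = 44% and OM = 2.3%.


WP = 0.026 + 0.005*44 + 0.0158*2.3
   = 0.026 + 0.2200 + 0.0363
   = 0.2823


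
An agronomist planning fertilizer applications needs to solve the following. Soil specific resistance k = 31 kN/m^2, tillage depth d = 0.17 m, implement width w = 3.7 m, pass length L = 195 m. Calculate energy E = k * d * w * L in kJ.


E = k * d * w * L
  = 31 * 0.17 * 3.7 * 195
  = 3802.31 kJ


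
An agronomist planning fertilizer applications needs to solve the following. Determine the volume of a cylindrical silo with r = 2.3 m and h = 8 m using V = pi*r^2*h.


V = pi * r^2 * h
  = pi * 2.3^2 * 8
  = pi * 5.29 * 8
  = 132.95 m^3


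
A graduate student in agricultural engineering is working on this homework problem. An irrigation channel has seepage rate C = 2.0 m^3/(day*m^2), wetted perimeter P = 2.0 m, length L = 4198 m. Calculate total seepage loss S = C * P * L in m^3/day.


S = C * P * L
  = 2.0 * 2.0 * 4198
  = 16792 m^3/day


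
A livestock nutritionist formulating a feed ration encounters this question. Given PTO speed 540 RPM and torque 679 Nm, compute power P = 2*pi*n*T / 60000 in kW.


P = 2*pi*n*T / 60000
  = 2*pi * 540 * 679 / 60000
  = 2303792.72 / 60000
  = 38.40 kW


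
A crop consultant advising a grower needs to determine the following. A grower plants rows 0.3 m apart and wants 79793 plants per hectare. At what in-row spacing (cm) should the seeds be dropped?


spacing = 10000 / (row_sp * density)
        = 10000 / (0.3 * 79793)
        = 10000 / 23937.90
        = 0.41775 m = 41.77 cm


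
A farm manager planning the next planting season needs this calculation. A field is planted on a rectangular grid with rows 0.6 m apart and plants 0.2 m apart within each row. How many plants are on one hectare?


D = 10000 / (row_sp * plant_sp)
  = 10000 / (0.6 * 0.2)
  = 10000 / 0.1200
  = 83333.33 plants/ha


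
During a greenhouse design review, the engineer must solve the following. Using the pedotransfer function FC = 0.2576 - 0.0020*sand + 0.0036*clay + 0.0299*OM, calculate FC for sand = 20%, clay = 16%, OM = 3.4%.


FC = 0.2576 - 0.0020*20 + 0.0036*16 + 0.0299*3.4
   = 0.2576 - 0.0400 + 0.0576 + 0.1017
   = 0.3769


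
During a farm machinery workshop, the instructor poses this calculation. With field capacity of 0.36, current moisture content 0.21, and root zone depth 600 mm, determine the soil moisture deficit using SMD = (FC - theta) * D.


SMD = (FC - theta) * D
    = (0.36 - 0.21) * 600
    = 0.150 * 600
    = 90 mm


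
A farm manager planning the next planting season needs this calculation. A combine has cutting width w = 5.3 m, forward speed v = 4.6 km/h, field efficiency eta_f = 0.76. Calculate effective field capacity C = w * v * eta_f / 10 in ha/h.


C = w * v * eta_f / 10
  = 5.3 * 4.6 * 0.76 / 10
  = 18.53 / 10
  = 1.85 ha/h


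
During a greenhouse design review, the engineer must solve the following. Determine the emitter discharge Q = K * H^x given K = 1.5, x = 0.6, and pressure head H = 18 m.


Q = K * H^x
  = 1.5 * 18^0.6
  = 1.5 * 5.6645
  = 8.50 L/h


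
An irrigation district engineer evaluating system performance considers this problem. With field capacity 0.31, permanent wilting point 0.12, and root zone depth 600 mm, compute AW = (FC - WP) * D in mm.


AW = (FC - WP) * D
   = (0.31 - 0.12) * 600
   = 0.19 * 600
   = 114 mm


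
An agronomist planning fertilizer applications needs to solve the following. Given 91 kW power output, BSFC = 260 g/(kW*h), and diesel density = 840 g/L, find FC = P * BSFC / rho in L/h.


FC = P * BSFC / rho_fuel
   = 91 * 260 / 840
   = 23660 / 840
   = 28.17 L/h


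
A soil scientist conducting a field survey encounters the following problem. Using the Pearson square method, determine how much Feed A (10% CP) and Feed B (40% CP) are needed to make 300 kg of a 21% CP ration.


parts_A = CP_b - target = 40 - 21 = 19
parts_B = target - CP_a = 21 - 10 = 11
total_parts = 19 + 11 = 30
Feed A = 300 * 19 / 30 = 190 kg
Feed B = 300 * 11 / 30 = 110 kg

190 kg


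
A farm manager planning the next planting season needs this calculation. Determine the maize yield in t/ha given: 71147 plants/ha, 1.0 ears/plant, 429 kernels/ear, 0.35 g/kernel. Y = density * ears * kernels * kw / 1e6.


Y = density * ears * kernels * kw
  = 71147 * 1.0 * 429 * 0.35 g/ha
  = 10682722.05 g/ha
  = 10682.72 kg/ha = 10.68 t/ha


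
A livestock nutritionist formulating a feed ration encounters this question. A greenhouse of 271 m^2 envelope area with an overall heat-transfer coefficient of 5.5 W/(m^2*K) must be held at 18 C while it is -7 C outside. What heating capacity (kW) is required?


dT = 18 - (-7) = 25 K
Q = U * A * dT
  = 5.5 * 271 * 25
  = 37262.50 W = 37.26 kW


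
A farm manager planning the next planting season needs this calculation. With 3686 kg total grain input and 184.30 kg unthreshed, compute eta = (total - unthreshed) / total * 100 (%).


eta = (total - unthreshed) / total * 100
    = (3686 - 184.30) / 3686 * 100
    = 3501.70 / 3686 * 100
    = 95%


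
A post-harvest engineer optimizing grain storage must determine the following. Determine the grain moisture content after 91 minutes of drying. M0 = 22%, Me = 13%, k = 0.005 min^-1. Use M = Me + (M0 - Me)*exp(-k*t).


M = Me + (M0 - Me) * e^(-k*t)
  = 13 + (22 - 13) * e^(-0.005*91)
  = 13 + 9 * e^(-0.455)
  = 13 + 9 * 0.63445
  = 13 + 5.7100
  = 18.71%


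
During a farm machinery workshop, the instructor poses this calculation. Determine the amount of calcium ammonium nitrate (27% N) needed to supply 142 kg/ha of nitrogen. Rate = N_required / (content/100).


Rate = N_required / (N_content / 100)
     = 142 / (27 / 100)
     = 142 / 0.27
     = 525.93 kg/ha


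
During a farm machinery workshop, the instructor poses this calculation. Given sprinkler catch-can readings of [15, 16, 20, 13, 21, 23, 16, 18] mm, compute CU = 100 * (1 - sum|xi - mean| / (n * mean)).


xbar = 142 / 8 = 17.750
sum|xi - xbar| = 22
CU = 100 * (1 - 22 / (8 * 17.750))
   = 100 * (1 - 0.1549)
   = 84.51%


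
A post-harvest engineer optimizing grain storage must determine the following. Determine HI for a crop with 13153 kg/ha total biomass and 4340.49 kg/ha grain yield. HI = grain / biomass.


HI = grain_yield / biomass
   = 4340.49 / 13153
   = 0.33


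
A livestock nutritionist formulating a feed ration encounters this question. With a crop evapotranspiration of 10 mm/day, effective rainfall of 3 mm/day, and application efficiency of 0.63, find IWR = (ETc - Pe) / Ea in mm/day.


IWR = (ETc - Pe) / Ea
    = (10 - 3) / 0.63
    = 7 / 0.63
    = 11.11 mm/day


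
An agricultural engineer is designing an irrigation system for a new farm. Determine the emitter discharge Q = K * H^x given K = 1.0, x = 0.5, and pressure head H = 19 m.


Q = K * H^x
  = 1.0 * 19^0.5
  = 1.0 * 4.3589
  = 4.36 L/h


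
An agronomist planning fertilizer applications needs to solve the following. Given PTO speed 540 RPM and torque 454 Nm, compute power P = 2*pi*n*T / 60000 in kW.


P = 2*pi*n*T / 60000
  = 2*pi * 540 * 454 / 60000
  = 1540385.71 / 60000
  = 25.67 kW


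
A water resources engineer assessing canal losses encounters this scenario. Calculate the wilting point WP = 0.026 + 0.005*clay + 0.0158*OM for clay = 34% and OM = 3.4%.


WP = 0.026 + 0.005*34 + 0.0158*3.4
   = 0.026 + 0.1700 + 0.0537
   = 0.2497


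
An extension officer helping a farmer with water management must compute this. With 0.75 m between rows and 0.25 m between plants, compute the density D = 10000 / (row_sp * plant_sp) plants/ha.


D = 10000 / (row_sp * plant_sp)
  = 10000 / (0.75 * 0.25)
  = 10000 / 0.1875
  = 53333.33 plants/ha


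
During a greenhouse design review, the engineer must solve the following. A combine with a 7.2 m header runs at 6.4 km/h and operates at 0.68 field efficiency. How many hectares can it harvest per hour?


C = w * v * eta_f / 10
  = 7.2 * 6.4 * 0.68 / 10
  = 31.33 / 10
  = 3.13 ha/h


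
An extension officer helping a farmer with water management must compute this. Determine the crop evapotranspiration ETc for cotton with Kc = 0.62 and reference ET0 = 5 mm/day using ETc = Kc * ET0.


ETc = Kc * ET0
    = 0.62 * 5
    = 3.10 mm/day


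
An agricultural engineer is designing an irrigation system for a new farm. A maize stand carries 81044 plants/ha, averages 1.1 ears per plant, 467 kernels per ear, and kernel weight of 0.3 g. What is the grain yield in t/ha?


Y = density * ears * kernels * kw
  = 81044 * 1.1 * 467 * 0.3 g/ha
  = 12489690.84 g/ha
  = 12489.69 kg/ha = 12.49 t/ha


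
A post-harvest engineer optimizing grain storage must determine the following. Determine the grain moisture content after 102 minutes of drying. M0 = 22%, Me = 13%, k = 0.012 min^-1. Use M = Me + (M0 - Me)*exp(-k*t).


M = Me + (M0 - Me) * e^(-k*t)
  = 13 + (22 - 13) * e^(-0.012*102)
  = 13 + 9 * e^(-1.224)
  = 13 + 9 * 0.29405
  = 13 + 2.6465
  = 15.65%


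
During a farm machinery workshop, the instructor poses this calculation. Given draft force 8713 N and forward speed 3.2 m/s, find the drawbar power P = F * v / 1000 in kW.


P = F * v / 1000
  = 8713 * 3.2 / 1000
  = 27881.60 / 1000
  = 27.88 kW


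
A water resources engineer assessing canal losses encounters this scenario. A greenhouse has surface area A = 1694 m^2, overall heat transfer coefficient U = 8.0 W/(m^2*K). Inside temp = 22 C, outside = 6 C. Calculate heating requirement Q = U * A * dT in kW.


dT = 22 - (6) = 16 K
Q = U * A * dT
  = 8.0 * 1694 * 16
  = 216832 W = 216.83 kW


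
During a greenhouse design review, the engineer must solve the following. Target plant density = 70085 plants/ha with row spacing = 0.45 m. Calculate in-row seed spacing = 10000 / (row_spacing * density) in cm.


spacing = 10000 / (row_sp * density)
        = 10000 / (0.45 * 70085)
        = 10000 / 31538.25
        = 0.31708 m = 31.71 cm


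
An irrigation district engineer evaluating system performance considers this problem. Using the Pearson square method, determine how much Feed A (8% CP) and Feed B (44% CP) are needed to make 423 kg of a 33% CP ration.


parts_A = CP_b - target = 44 - 33 = 11
parts_B = target - CP_a = 33 - 8 = 25
total_parts = 11 + 25 = 36
Feed A = 423 * 11 / 36 = 129.25 kg
Feed B = 423 * 25 / 36 = 293.75 kg

129.25 kg


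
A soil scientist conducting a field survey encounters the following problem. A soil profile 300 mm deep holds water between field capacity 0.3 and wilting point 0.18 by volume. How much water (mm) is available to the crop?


AW = (FC - WP) * D
   = (0.3 - 0.18) * 300
   = 0.12 * 300
   = 36 mm


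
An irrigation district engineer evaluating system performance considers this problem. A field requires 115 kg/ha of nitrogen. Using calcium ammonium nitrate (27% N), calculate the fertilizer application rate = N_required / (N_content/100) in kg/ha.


Rate = N_required / (N_content / 100)
     = 115 / (27 / 100)
     = 115 / 0.27
     = 425.93 kg/ha


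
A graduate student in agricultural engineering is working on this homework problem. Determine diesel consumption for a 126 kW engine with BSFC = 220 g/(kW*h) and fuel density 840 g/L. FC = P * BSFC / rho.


FC = P * BSFC / rho_fuel
   = 126 * 220 / 840
   = 27720 / 840
   = 33 L/h


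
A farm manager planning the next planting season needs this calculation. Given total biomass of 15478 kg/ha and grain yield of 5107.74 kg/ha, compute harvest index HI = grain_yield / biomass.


HI = grain_yield / biomass
   = 5107.74 / 15478
   = 0.33


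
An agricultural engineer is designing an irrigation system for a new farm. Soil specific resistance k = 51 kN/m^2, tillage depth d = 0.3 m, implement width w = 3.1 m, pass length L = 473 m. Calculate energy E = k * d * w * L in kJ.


E = k * d * w * L
  = 51 * 0.3 * 3.1 * 473
  = 22434.39 kJ


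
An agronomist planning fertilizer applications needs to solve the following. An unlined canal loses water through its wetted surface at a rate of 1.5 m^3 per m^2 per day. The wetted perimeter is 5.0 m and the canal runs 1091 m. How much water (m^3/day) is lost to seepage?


S = C * P * L
  = 1.5 * 5.0 * 1091
  = 8182.50 m^3/day


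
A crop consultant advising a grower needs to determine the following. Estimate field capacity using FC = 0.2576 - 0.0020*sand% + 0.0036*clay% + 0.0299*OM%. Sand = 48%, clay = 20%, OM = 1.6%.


FC = 0.2576 - 0.0020*48 + 0.0036*20 + 0.0299*1.6
   = 0.2576 - 0.0960 + 0.0720 + 0.0478
   = 0.2814


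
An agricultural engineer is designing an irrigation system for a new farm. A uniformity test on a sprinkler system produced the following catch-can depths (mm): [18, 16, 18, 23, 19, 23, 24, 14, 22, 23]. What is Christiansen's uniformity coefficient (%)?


xbar = 200 / 10 = 20
sum|xi - xbar| = 30
CU = 100 * (1 - 30 / (10 * 20))
   = 100 * (1 - 0.1500)
   = 85%


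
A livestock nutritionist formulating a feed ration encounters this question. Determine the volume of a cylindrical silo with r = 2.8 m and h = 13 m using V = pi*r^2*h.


V = pi * r^2 * h
  = pi * 2.8^2 * 13
  = pi * 7.84 * 13
  = 320.19 m^3


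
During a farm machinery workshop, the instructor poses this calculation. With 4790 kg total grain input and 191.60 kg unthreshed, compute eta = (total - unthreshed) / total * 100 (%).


eta = (total - unthreshed) / total * 100
    = (4790 - 191.60) / 4790 * 100
    = 4598.40 / 4790 * 100
    = 96%


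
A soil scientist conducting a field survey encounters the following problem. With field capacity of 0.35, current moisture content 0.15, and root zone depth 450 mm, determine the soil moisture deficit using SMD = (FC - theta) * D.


SMD = (FC - theta) * D
    = (0.35 - 0.15) * 450
    = 0.200 * 450
    = 90 mm


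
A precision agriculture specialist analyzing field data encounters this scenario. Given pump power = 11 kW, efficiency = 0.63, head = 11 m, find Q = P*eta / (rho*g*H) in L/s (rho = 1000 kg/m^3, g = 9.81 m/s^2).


Q = (P * 1000 * eta) / (rho * g * H)
  = (11 * 1000 * 0.63) / (1000 * 9.81 * 11)
  = 6930 / 107910
  = 0.06422 m^3/s = 64.22 L/s


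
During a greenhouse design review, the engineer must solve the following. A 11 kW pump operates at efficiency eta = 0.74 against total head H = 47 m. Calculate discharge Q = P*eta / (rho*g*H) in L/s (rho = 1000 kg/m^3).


Q = (P * 1000 * eta) / (rho * g * H)
  = (11 * 1000 * 0.74) / (1000 * 9.81 * 47)
  = 8140 / 461070
  = 0.01765 m^3/s = 17.65 L/s


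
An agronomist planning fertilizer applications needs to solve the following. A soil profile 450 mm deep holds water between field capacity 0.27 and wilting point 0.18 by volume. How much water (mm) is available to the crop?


AW = (FC - WP) * D
   = (0.27 - 0.18) * 450
   = 0.09 * 450
   = 40.50 mm


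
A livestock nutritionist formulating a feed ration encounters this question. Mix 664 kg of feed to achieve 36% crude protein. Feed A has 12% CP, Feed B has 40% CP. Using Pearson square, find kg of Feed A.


parts_A = CP_b - target = 40 - 36 = 4
parts_B = target - CP_a = 36 - 12 = 24
total_parts = 4 + 24 = 28
Feed A = 664 * 4 / 28 = 94.86 kg
Feed B = 664 * 24 / 28 = 569.14 kg

94.86 kg


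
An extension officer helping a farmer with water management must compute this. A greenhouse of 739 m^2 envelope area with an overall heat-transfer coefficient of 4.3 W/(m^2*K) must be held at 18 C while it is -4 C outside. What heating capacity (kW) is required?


dT = 18 - (-4) = 22 K
Q = U * A * dT
  = 4.3 * 739 * 22
  = 69909.40 W = 69.91 kW


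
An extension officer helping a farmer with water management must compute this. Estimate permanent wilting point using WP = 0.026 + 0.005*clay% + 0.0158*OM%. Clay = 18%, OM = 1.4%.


WP = 0.026 + 0.005*18 + 0.0158*1.4
   = 0.026 + 0.0900 + 0.0221
   = 0.1381


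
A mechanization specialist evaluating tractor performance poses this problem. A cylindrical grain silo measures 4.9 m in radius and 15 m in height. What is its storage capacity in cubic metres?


V = pi * r^2 * h
  = pi * 4.9^2 * 15
  = pi * 24.01 * 15
  = 1131.44 m^3


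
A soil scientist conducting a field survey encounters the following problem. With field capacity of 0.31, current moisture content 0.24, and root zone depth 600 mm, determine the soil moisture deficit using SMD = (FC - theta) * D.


SMD = (FC - theta) * D
    = (0.31 - 0.24) * 600
    = 0.070 * 600
    = 42 mm


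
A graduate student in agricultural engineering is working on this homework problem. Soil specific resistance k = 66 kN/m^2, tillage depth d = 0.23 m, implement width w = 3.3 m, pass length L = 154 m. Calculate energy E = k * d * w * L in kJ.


E = k * d * w * L
  = 66 * 0.23 * 3.3 * 154
  = 7714.48 kJ


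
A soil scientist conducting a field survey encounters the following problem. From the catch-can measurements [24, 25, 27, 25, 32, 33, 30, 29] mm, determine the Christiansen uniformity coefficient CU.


xbar = 225 / 8 = 28.125
sum|xi - xbar| = 23
CU = 100 * (1 - 23 / (8 * 28.125))
   = 100 * (1 - 0.1022)
   = 89.78%


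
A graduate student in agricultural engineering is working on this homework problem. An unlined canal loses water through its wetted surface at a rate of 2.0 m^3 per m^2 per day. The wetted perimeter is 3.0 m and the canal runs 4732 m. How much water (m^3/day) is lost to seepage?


S = C * P * L
  = 2.0 * 3.0 * 4732
  = 28392 m^3/day


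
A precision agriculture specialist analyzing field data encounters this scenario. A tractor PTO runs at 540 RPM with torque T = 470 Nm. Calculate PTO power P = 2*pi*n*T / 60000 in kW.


P = 2*pi*n*T / 60000
  = 2*pi * 540 * 470 / 60000
  = 1594672.43 / 60000
  = 26.58 kW


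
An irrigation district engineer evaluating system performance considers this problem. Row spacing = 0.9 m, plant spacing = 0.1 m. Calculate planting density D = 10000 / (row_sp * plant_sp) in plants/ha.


D = 10000 / (row_sp * plant_sp)
  = 10000 / (0.9 * 0.1)
  = 10000 / 0.0900
  = 111111.11 plants/ha


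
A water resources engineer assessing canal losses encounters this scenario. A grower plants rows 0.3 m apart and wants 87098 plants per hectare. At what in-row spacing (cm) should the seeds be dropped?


spacing = 10000 / (row_sp * density)
        = 10000 / (0.3 * 87098)
        = 10000 / 26129.40
        = 0.38271 m = 38.27 cm


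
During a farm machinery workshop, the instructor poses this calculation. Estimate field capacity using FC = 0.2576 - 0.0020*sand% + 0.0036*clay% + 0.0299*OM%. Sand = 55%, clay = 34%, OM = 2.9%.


FC = 0.2576 - 0.0020*55 + 0.0036*34 + 0.0299*2.9
   = 0.2576 - 0.1100 + 0.1224 + 0.0867
   = 0.3567


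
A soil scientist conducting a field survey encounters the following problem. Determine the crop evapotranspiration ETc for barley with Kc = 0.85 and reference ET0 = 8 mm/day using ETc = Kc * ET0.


ETc = Kc * ET0
    = 0.85 * 8
    = 6.80 mm/day


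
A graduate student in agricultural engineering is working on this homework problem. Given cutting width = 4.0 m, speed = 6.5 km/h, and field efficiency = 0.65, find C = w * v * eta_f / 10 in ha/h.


C = w * v * eta_f / 10
  = 4.0 * 6.5 * 0.65 / 10
  = 16.90 / 10
  = 1.69 ha/h


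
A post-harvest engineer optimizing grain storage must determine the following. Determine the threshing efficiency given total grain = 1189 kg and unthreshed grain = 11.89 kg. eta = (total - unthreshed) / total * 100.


eta = (total - unthreshed) / total * 100
    = (1189 - 11.89) / 1189 * 100
    = 1177.11 / 1189 * 100
    = 99%


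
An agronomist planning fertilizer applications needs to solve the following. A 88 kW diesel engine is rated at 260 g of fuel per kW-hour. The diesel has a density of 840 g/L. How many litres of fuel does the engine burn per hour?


FC = P * BSFC / rho_fuel
   = 88 * 260 / 840
   = 22880 / 840
   = 27.24 L/h


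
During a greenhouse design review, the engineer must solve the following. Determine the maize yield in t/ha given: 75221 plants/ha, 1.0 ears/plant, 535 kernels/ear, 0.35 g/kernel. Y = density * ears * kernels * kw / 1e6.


Y = density * ears * kernels * kw
  = 75221 * 1.0 * 535 * 0.35 g/ha
  = 14085132.25 g/ha
  = 14085.13 kg/ha = 14.09 t/ha


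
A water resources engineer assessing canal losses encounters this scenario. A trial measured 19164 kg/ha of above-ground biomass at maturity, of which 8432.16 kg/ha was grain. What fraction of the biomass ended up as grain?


HI = grain_yield / biomass
   = 8432.16 / 19164
   = 0.44


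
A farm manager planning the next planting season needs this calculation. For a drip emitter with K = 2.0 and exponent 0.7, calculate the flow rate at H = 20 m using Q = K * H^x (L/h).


Q = K * H^x
  = 2.0 * 20^0.7
  = 2.0 * 8.1418
  = 16.28 L/h


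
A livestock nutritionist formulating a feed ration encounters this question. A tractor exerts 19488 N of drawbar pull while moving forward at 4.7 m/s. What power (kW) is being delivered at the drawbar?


P = F * v / 1000
  = 19488 * 4.7 / 1000
  = 91593.60 / 1000
  = 91.59 kW


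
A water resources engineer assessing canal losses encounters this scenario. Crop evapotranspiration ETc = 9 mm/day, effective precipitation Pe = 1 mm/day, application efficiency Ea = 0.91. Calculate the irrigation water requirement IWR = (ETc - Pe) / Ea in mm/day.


IWR = (ETc - Pe) / Ea
    = (9 - 1) / 0.91
    = 8 / 0.91
    = 8.79 mm/day


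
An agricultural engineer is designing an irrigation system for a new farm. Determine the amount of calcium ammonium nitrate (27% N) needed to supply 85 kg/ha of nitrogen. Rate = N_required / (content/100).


Rate = N_required / (N_content / 100)
     = 85 / (27 / 100)
     = 85 / 0.27
     = 314.81 kg/ha


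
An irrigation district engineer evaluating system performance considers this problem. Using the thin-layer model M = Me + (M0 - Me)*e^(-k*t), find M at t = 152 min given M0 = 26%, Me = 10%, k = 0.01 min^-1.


M = Me + (M0 - Me) * e^(-k*t)
  = 10 + (26 - 10) * e^(-0.01*152)
  = 10 + 16 * e^(-1.520)
  = 10 + 16 * 0.21871
  = 10 + 3.4994
  = 13.50%


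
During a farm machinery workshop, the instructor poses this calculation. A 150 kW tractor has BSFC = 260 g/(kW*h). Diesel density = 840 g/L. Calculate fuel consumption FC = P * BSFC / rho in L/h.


FC = P * BSFC / rho_fuel
   = 150 * 260 / 840
   = 39000 / 840
   = 46.43 L/h


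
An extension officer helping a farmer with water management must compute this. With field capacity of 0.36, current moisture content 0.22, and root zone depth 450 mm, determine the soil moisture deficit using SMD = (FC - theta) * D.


SMD = (FC - theta) * D
    = (0.36 - 0.22) * 450
    = 0.140 * 450
    = 63 mm


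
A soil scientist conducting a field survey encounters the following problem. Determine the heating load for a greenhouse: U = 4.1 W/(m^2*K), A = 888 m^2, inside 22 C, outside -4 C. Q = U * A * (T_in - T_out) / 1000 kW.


dT = 22 - (-4) = 26 K
Q = U * A * dT
  = 4.1 * 888 * 26
  = 94660.80 W = 94.66 kW


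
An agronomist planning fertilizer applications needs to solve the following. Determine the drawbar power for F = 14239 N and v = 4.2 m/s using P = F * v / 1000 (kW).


P = F * v / 1000
  = 14239 * 4.2 / 1000
  = 59803.80 / 1000
  = 59.80 kW


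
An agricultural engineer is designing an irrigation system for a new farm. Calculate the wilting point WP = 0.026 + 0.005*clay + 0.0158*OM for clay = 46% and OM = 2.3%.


WP = 0.026 + 0.005*46 + 0.0158*2.3
   = 0.026 + 0.2300 + 0.0363
   = 0.2923


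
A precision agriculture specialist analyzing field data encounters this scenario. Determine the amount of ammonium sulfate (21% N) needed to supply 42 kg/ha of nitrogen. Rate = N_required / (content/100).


Rate = N_required / (N_content / 100)
     = 42 / (21 / 100)
     = 42 / 0.21
     = 200 kg/ha


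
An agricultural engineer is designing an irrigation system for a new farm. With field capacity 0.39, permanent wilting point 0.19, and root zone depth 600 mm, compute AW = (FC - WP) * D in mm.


AW = (FC - WP) * D
   = (0.39 - 0.19) * 600
   = 0.20 * 600
   = 120 mm


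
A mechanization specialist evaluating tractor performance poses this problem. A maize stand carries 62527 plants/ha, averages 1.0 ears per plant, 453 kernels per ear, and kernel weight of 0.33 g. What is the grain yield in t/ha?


Y = density * ears * kernels * kw
  = 62527 * 1.0 * 453 * 0.33 g/ha
  = 9347161.23 g/ha
  = 9347.16 kg/ha = 9.35 t/ha


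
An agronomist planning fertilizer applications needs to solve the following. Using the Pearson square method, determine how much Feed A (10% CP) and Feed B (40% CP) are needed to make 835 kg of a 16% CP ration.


parts_A = CP_b - target = 40 - 16 = 24
parts_B = target - CP_a = 16 - 10 = 6
total_parts = 24 + 6 = 30
Feed A = 835 * 24 / 30 = 668 kg
Feed B = 835 * 6 / 30 = 167 kg

668 kg


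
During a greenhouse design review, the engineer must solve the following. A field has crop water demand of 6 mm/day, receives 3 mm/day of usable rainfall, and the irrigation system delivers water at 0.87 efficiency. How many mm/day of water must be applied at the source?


IWR = (ETc - Pe) / Ea
    = (6 - 3) / 0.87
    = 3 / 0.87
    = 3.45 mm/day


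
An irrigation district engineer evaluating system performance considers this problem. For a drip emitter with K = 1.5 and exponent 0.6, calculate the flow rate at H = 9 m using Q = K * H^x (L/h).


Q = K * H^x
  = 1.5 * 9^0.6
  = 1.5 * 3.7372
  = 5.61 L/h


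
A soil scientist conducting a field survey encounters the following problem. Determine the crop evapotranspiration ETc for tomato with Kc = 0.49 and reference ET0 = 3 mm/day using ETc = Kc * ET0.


ETc = Kc * ET0
    = 0.49 * 3
    = 1.47 mm/day


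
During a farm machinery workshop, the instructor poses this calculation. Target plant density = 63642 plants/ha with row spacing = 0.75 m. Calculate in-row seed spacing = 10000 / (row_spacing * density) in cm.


spacing = 10000 / (row_sp * density)
        = 10000 / (0.75 * 63642)
        = 10000 / 47731.50
        = 0.20951 m = 20.95 cm


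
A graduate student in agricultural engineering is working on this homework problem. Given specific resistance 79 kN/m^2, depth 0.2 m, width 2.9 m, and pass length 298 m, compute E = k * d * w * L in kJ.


E = k * d * w * L
  = 79 * 0.2 * 2.9 * 298
  = 13654.36 kJ


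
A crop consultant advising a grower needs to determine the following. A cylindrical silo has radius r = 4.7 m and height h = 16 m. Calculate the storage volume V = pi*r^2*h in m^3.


V = pi * r^2 * h
  = pi * 4.7^2 * 16
  = pi * 22.09 * 16
  = 1110.36 m^3


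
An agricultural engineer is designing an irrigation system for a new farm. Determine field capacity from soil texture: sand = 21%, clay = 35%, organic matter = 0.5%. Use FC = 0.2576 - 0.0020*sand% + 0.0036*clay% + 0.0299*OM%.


FC = 0.2576 - 0.0020*21 + 0.0036*35 + 0.0299*0.5
   = 0.2576 - 0.0420 + 0.1260 + 0.0150
   = 0.3566


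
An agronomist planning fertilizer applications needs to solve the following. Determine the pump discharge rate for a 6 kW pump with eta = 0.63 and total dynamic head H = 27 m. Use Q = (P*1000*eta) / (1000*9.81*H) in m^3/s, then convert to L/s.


Q = (P * 1000 * eta) / (rho * g * H)
  = (6 * 1000 * 0.63) / (1000 * 9.81 * 27)
  = 3780 / 264870
  = 0.01427 m^3/s = 14.27 L/s


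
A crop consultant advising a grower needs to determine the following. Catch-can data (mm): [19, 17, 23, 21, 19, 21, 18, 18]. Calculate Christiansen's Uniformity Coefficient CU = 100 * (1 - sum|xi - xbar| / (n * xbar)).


xbar = 156 / 8 = 19.500
sum|xi - xbar| = 13
CU = 100 * (1 - 13 / (8 * 19.500))
   = 100 * (1 - 0.0833)
   = 91.67%


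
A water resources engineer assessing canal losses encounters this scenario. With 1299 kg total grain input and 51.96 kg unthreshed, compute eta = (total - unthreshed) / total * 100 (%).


eta = (total - unthreshed) / total * 100
    = (1299 - 51.96) / 1299 * 100
    = 1247.04 / 1299 * 100
    = 96%


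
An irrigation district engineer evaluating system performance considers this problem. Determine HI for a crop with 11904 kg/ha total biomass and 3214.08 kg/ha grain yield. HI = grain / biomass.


HI = grain_yield / biomass
   = 3214.08 / 11904
   = 0.27


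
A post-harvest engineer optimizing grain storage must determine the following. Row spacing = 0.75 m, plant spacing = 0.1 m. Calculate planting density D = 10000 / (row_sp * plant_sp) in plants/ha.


D = 10000 / (row_sp * plant_sp)
  = 10000 / (0.75 * 0.1)
  = 10000 / 0.0750
  = 133333.33 plants/ha


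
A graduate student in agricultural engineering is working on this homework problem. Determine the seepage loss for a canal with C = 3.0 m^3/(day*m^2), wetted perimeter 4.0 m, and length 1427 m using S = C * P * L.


S = C * P * L
  = 3.0 * 4.0 * 1427
  = 17124 m^3/day


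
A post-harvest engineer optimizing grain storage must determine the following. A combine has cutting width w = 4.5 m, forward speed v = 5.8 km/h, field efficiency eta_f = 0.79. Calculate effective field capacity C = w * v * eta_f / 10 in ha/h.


C = w * v * eta_f / 10
  = 4.5 * 5.8 * 0.79 / 10
  = 20.62 / 10
  = 2.06 ha/h


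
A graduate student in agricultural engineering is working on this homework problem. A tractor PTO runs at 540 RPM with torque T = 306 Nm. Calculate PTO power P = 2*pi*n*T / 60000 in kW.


P = 2*pi*n*T / 60000
  = 2*pi * 540 * 306 / 60000
  = 1038233.54 / 60000
  = 17.30 kW


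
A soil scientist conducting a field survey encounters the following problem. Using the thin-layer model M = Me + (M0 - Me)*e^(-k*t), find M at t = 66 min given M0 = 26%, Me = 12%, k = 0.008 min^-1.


M = Me + (M0 - Me) * e^(-k*t)
  = 12 + (26 - 12) * e^(-0.008*66)
  = 12 + 14 * e^(-0.528)
  = 12 + 14 * 0.58978
  = 12 + 8.2570
  = 20.26%


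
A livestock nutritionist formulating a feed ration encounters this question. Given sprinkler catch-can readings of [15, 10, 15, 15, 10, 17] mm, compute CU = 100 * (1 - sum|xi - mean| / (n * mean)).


xbar = 82 / 6 = 13.667
sum|xi - xbar| = 14.667
CU = 100 * (1 - 14.667 / (6 * 13.667))
   = 100 * (1 - 0.1789)
   = 82.11%


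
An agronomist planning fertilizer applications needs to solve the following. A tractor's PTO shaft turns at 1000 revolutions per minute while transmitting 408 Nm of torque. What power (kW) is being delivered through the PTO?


P = 2*pi*n*T / 60000
  = 2*pi * 1000 * 408 / 60000
  = 2563539.61 / 60000
  = 42.73 kW


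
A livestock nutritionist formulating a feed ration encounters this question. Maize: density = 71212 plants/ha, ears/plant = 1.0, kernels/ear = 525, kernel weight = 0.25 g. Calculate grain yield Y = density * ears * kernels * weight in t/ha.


Y = density * ears * kernels * kw
  = 71212 * 1.0 * 525 * 0.25 g/ha
  = 9346575 g/ha
  = 9346.58 kg/ha = 9.35 t/ha


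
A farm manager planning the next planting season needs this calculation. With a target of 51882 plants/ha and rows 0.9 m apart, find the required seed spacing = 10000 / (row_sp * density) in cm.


spacing = 10000 / (row_sp * density)
        = 10000 / (0.9 * 51882)
        = 10000 / 46693.80
        = 0.21416 m = 21.42 cm


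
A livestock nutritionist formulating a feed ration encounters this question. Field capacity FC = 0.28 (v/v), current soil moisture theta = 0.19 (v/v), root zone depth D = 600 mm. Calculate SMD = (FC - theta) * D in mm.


SMD = (FC - theta) * D
    = (0.28 - 0.19) * 600
    = 0.090 * 600
    = 54 mm


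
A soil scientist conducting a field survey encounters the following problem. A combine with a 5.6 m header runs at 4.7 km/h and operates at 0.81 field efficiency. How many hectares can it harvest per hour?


C = w * v * eta_f / 10
  = 5.6 * 4.7 * 0.81 / 10
  = 21.32 / 10
  = 2.13 ha/h


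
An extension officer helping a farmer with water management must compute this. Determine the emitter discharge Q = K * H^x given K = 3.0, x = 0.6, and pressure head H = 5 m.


Q = K * H^x
  = 3.0 * 5^0.6
  = 3.0 * 2.6265
  = 7.88 L/h


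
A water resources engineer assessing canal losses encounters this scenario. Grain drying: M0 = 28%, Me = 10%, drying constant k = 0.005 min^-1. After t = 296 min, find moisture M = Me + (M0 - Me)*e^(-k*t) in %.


M = Me + (M0 - Me) * e^(-k*t)
  = 10 + (28 - 10) * e^(-0.005*296)
  = 10 + 18 * e^(-1.480)
  = 10 + 18 * 0.22764
  = 10 + 4.0975
  = 14.10%


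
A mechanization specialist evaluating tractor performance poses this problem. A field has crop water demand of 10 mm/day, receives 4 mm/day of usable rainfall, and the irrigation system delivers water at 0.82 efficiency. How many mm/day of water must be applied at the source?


IWR = (ETc - Pe) / Ea
    = (10 - 4) / 0.82
    = 6 / 0.82
    = 7.32 mm/day


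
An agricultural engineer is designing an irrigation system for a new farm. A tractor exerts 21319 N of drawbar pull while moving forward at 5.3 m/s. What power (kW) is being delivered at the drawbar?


P = F * v / 1000
  = 21319 * 5.3 / 1000
  = 112990.70 / 1000
  = 112.99 kW


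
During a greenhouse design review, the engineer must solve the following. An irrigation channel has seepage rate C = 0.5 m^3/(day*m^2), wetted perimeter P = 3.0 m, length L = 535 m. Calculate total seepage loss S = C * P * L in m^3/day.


S = C * P * L
  = 0.5 * 3.0 * 535
  = 802.50 m^3/day


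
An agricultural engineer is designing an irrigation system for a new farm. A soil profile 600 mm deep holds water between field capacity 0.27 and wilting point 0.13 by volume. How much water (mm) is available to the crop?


AW = (FC - WP) * D
   = (0.27 - 0.13) * 600
   = 0.14 * 600
   = 84 mm


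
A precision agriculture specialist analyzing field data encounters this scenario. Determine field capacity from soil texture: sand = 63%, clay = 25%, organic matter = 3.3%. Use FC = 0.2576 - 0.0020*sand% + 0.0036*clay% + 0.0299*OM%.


FC = 0.2576 - 0.0020*63 + 0.0036*25 + 0.0299*3.3
   = 0.2576 - 0.1260 + 0.0900 + 0.0987
   = 0.3203


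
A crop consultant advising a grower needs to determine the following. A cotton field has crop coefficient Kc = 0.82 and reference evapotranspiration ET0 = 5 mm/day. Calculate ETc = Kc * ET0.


ETc = Kc * ET0
    = 0.82 * 5
    = 4.10 mm/day


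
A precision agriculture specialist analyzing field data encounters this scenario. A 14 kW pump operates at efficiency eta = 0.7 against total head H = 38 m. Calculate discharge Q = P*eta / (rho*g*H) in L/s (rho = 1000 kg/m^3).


Q = (P * 1000 * eta) / (rho * g * H)
  = (14 * 1000 * 0.7) / (1000 * 9.81 * 38)
  = 9800 / 372780
  = 0.02629 m^3/s = 26.29 L/s
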